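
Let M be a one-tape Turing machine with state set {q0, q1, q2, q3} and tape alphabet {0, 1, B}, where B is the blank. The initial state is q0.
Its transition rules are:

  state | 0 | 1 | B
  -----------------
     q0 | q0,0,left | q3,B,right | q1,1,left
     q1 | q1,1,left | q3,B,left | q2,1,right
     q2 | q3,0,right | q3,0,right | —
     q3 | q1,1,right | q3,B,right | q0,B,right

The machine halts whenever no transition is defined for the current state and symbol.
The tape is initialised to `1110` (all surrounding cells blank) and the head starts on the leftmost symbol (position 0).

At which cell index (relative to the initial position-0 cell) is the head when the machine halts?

5

q0 | [1]110BB   read 1 → write B, move right, go to q3
q3 | B[1]10BB   read 1 → write B, move right, go to q3
q3 | BB[1]0BB   read 1 → write B, move right, go to q3
q3 | BBB[0]BB   read 0 → write 1, move right, go to q1
q1 | BBB1[B]B   read B → write 1, move right, go to q2
q2 | BBB11[B]
At halt the head is at cell 5.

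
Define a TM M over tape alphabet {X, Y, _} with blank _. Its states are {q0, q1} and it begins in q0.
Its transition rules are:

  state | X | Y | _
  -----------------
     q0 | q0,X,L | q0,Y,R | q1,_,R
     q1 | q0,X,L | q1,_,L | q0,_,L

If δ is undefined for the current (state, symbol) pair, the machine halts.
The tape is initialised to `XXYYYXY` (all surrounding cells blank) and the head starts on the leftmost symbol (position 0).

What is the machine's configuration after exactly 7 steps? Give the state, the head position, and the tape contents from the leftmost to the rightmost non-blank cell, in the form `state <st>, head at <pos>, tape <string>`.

state=q0 head=0 tape=_[X]XYYYXY   (q0,X)→(q0,X,L)
state=q0 head=-1 tape=[_]XXYYYXY   (q0,_)→(q1,_,R)
state=q1 head=0 tape=_[X]XYYYXY   (q1,X)→(q0,X,L)
state=q0 head=-1 tape=[_]XXYYYXY   (q0,_)→(q1,_,R)
state=q1 head=0 tape=_[X]XYYYXY   (q1,X)→(q0,X,L)
state=q0 head=-1 tape=[_]XXYYYXY   (q0,_)→(q1,_,R)
state=q1 head=0 tape=_[X]XYYYXY   (q1,X)→(q0,X,L)
state=q0 head=-1 tape=[_]XXYYYXY
After 7 steps: state q0, head at -1, tape XXYYYXY.

state q0, head at -1, tape XXYYYXY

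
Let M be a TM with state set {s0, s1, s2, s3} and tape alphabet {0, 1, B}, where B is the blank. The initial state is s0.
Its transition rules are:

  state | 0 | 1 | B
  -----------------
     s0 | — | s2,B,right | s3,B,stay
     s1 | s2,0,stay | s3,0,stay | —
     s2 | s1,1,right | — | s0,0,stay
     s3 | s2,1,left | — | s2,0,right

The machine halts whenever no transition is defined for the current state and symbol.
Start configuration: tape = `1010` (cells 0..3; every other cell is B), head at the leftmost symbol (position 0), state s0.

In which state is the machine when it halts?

s0 | [1]010   read 1 → write B, move right, go to s2
s2 | B[0]10   read 0 → write 1, move right, go to s1
s1 | B1[1]0   read 1 → write 0, move stay, go to s3
s3 | B1[0]0   read 0 → write 1, move left, go to s2
s2 | B[1]10
No transition is defined for (s2, 1); M halts in state s2.

s2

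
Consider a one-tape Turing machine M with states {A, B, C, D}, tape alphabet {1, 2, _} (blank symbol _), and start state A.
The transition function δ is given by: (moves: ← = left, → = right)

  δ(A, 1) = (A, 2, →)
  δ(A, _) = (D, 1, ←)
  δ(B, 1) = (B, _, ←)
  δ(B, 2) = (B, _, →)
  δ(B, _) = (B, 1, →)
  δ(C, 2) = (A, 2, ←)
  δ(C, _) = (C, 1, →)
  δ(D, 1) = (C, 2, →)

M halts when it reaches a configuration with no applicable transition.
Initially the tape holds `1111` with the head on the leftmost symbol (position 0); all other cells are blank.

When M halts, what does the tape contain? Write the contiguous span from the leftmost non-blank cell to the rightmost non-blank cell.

state=A head=0 tape=[1]111_   (A,1)→(A,2,→)
state=A head=1 tape=2[1]11_   (A,1)→(A,2,→)
state=A head=2 tape=22[1]1_   (A,1)→(A,2,→)
state=A head=3 tape=222[1]_   (A,1)→(A,2,→)
state=A head=4 tape=2222[_]   (A,_)→(D,1,←)
state=D head=3 tape=222[2]1
The non-blank tape span at halt is 22221.

22221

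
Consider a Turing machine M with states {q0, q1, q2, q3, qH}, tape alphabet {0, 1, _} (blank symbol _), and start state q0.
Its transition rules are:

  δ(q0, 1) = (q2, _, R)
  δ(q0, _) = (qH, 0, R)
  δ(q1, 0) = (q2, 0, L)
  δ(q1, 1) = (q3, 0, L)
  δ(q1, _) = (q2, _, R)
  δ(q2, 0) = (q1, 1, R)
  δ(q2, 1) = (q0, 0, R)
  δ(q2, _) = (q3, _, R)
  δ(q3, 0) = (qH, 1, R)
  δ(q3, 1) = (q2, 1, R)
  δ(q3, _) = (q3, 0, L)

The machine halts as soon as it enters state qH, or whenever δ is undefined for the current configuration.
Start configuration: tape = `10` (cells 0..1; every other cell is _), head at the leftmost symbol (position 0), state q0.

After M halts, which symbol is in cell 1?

1

q0 | [1]0___   read 1 → write _, move R, go to q2
q2 | _[0]___   read 0 → write 1, move R, go to q1
q1 | _1[_]__   read _ → write _, move R, go to q2
q2 | _1_[_]_   read _ → write _, move R, go to q3
q3 | _1__[_]   read _ → write 0, move L, go to q3
q3 | _1_[_]0   read _ → write 0, move L, go to q3
q3 | _1[_]00   read _ → write 0, move L, go to q3
q3 | _[1]000   read 1 → write 1, move R, go to q2
q2 | _1[0]00   read 0 → write 1, move R, go to q1
q1 | _11[0]0   read 0 → write 0, move L, go to q2
q2 | _1[1]00   read 1 → write 0, move R, go to q0
q0 | _10[0]0
Cell 1 holds 1 when M halts.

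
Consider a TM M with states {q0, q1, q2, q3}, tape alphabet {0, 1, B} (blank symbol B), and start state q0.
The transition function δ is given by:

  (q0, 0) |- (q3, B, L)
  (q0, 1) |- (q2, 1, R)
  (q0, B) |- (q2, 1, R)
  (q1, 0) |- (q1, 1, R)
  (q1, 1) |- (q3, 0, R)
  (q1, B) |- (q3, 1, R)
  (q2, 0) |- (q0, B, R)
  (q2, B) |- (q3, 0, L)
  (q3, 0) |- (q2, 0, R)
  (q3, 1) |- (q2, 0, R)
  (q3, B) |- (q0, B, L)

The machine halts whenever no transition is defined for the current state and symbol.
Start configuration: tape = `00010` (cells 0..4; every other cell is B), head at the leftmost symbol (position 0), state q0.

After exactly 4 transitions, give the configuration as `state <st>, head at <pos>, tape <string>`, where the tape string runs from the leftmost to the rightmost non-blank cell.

q0 | BB[0]0010   read 0 → write B, move L, go to q3
q3 | B[B]B0010   read B → write B, move L, go to q0
q0 | [B]BB0010   read B → write 1, move R, go to q2
q2 | 1[B]B0010   read B → write 0, move L, go to q3
q3 | [1]0B0010
After 4 steps: state q3, head at -2, tape 10B0010.

state q3, head at -2, tape 10B0010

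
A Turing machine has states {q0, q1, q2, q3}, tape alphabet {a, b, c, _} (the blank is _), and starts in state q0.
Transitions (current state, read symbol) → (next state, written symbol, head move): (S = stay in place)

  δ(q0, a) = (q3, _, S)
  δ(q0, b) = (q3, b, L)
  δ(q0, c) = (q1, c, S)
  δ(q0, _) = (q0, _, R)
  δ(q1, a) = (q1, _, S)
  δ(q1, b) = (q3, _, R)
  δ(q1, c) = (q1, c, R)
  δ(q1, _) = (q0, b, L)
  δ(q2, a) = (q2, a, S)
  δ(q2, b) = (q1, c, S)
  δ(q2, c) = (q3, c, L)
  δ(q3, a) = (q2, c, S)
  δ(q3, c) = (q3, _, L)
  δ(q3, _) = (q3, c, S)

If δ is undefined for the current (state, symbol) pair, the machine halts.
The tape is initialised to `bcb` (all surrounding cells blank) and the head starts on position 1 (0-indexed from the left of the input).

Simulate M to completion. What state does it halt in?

q3

q0 | b[c]b_   read c → write c, move S, go to q1
q1 | b[c]b_   read c → write c, move R, go to q1
q1 | bc[b]_   read b → write _, move R, go to q3
q3 | bc_[_]   read _ → write c, move S, go to q3
q3 | bc_[c]   read c → write _, move L, go to q3
q3 | bc[_]_   read _ → write c, move S, go to q3
q3 | bc[c]_   read c → write _, move L, go to q3
q3 | b[c]__   read c → write _, move L, go to q3
q3 | [b]___
No transition is defined for (q3, b); M halts in state q3.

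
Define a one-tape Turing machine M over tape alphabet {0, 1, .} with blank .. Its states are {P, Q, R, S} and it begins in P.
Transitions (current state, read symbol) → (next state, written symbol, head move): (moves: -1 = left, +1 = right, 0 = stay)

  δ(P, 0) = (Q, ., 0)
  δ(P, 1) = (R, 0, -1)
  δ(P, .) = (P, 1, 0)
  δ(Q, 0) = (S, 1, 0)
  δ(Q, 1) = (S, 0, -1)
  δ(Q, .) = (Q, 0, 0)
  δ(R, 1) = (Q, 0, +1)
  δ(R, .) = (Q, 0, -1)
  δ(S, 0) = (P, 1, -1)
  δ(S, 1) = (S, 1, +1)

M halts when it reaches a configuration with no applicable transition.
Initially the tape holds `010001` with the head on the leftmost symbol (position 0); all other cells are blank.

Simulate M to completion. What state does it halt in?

S

P | [0]10001.   read 0 → write ., move 0, go to Q
Q | [.]10001.   read . → write 0, move 0, go to Q
Q | [0]10001.   read 0 → write 1, move 0, go to S
S | [1]10001.   read 1 → write 1, move +1, go to S
S | 1[1]0001.   read 1 → write 1, move +1, go to S
S | 11[0]001.   read 0 → write 1, move -1, go to P
P | 1[1]1001.   read 1 → write 0, move -1, go to R
R | [1]01001.   read 1 → write 0, move +1, go to Q
Q | 0[0]1001.   read 0 → write 1, move 0, go to S
S | 0[1]1001.   read 1 → write 1, move +1, go to S
S | 01[1]001.   read 1 → write 1, move +1, go to S
S | 011[0]01.   read 0 → write 1, move -1, go to P
P | 01[1]101.   read 1 → write 0, move -1, go to R
R | 0[1]0101.   read 1 → write 0, move +1, go to Q
Q | 00[0]101.   read 0 → write 1, move 0, go to S
S | 00[1]101.   read 1 → write 1, move +1, go to S
S | 001[1]01.   read 1 → write 1, move +1, go to S
S | 0011[0]1.   read 0 → write 1, move -1, go to P
P | 001[1]11.   read 1 → write 0, move -1, go to R
R | 00[1]011.   read 1 → write 0, move +1, go to Q
Q | 000[0]11.   read 0 → write 1, move 0, go to S
S | 000[1]11.   read 1 → write 1, move +1, go to S
S | 0001[1]1.   read 1 → write 1, move +1, go to S
S | 00011[1].   read 1 → write 1, move +1, go to S
S | 000111[.]
No transition is defined for (S, .); M halts in state S.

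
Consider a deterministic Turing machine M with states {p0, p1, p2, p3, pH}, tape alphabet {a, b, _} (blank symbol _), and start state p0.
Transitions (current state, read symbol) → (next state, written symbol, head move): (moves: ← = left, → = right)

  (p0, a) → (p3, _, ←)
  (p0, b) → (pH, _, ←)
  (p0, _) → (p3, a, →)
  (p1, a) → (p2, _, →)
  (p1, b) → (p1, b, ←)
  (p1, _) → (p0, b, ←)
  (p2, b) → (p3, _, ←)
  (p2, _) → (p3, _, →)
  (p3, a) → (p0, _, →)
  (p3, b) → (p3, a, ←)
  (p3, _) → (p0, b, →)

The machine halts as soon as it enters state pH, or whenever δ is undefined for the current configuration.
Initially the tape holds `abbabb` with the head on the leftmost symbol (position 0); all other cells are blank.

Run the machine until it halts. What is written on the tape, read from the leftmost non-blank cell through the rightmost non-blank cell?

bbba__b

state=p0 head=0 tape=_[a]bbabb   (p0,a)→(p3,_,←)
state=p3 head=-1 tape=[_]_bbabb   (p3,_)→(p0,b,→)
state=p0 head=0 tape=b[_]bbabb   (p0,_)→(p3,a,→)
state=p3 head=1 tape=ba[b]babb   (p3,b)→(p3,a,←)
state=p3 head=0 tape=b[a]ababb   (p3,a)→(p0,_,→)
state=p0 head=1 tape=b_[a]babb   (p0,a)→(p3,_,←)
state=p3 head=0 tape=b[_]_babb   (p3,_)→(p0,b,→)
state=p0 head=1 tape=bb[_]babb   (p0,_)→(p3,a,→)
state=p3 head=2 tape=bba[b]abb   (p3,b)→(p3,a,←)
state=p3 head=1 tape=bb[a]aabb   (p3,a)→(p0,_,→)
state=p0 head=2 tape=bb_[a]abb   (p0,a)→(p3,_,←)
state=p3 head=1 tape=bb[_]_abb   (p3,_)→(p0,b,→)
state=p0 head=2 tape=bbb[_]abb   (p0,_)→(p3,a,→)
state=p3 head=3 tape=bbba[a]bb   (p3,a)→(p0,_,→)
state=p0 head=4 tape=bbba_[b]b   (p0,b)→(pH,_,←)
state=pH head=3 tape=bbba[_]_b
The non-blank tape span at halt is bbba__b.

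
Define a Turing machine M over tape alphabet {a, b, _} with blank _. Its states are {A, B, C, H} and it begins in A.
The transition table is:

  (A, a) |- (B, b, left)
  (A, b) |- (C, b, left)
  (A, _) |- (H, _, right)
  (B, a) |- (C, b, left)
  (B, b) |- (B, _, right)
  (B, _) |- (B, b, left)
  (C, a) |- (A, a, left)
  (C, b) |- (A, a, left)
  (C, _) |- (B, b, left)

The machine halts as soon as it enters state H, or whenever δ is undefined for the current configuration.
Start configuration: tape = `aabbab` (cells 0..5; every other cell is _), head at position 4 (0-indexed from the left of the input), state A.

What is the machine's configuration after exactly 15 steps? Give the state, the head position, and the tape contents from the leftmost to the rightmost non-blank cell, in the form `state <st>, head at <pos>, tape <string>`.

state B, head at 5, tape aa____bb

A | aabb[a]b__   read a → write b, move left, go to B
B | aab[b]bb__   read b → write _, move right, go to B
B | aab_[b]b__   read b → write _, move right, go to B
B | aab__[b]__   read b → write _, move right, go to B
B | aab___[_]_   read _ → write b, move left, go to B
B | aab__[_]b_   read _ → write b, move left, go to B
B | aab_[_]bb_   read _ → write b, move left, go to B
B | aab[_]bbb_   read _ → write b, move left, go to B
B | aa[b]bbbb_   read b → write _, move right, go to B
B | aa_[b]bbb_   read b → write _, move right, go to B
B | aa__[b]bb_   read b → write _, move right, go to B
B | aa___[b]b_   read b → write _, move right, go to B
B | aa____[b]_   read b → write _, move right, go to B
B | aa_____[_]   read _ → write b, move left, go to B
B | aa____[_]b   read _ → write b, move left, go to B
B | aa___[_]bb
After 15 steps: state B, head at 5, tape aa____bb.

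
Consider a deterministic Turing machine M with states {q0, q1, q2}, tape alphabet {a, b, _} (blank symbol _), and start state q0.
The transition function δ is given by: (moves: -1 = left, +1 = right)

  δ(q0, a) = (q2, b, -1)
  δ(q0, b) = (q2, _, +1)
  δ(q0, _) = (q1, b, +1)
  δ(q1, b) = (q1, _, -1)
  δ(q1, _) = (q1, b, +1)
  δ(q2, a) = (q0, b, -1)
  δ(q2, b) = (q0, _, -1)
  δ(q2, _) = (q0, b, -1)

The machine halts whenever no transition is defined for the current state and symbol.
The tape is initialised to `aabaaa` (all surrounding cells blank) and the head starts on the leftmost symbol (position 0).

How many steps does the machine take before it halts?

q0 | ____[a]abaaa   read a → write b, move -1, go to q2
q2 | ___[_]babaaa   read _ → write b, move -1, go to q0
q0 | __[_]bbabaaa   read _ → write b, move +1, go to q1
q1 | __b[b]babaaa   read b → write _, move -1, go to q1
q1 | __[b]_babaaa   read b → write _, move -1, go to q1
q1 | _[_]__babaaa   read _ → write b, move +1, go to q1
q1 | _b[_]_babaaa   read _ → write b, move +1, go to q1
q1 | _bb[_]babaaa   read _ → write b, move +1, go to q1
q1 | _bbb[b]abaaa   read b → write _, move -1, go to q1
q1 | _bb[b]_abaaa   read b → write _, move -1, go to q1
q1 | _b[b]__abaaa   read b → write _, move -1, go to q1
q1 | _[b]___abaaa   read b → write _, move -1, go to q1
q1 | [_]____abaaa   read _ → write b, move +1, go to q1
q1 | b[_]___abaaa   read _ → write b, move +1, go to q1
q1 | bb[_]__abaaa   read _ → write b, move +1, go to q1
q1 | bbb[_]_abaaa   read _ → write b, move +1, go to q1
q1 | bbbb[_]abaaa   read _ → write b, move +1, go to q1
q1 | bbbbb[a]baaa
M halts after 17 transitions.

17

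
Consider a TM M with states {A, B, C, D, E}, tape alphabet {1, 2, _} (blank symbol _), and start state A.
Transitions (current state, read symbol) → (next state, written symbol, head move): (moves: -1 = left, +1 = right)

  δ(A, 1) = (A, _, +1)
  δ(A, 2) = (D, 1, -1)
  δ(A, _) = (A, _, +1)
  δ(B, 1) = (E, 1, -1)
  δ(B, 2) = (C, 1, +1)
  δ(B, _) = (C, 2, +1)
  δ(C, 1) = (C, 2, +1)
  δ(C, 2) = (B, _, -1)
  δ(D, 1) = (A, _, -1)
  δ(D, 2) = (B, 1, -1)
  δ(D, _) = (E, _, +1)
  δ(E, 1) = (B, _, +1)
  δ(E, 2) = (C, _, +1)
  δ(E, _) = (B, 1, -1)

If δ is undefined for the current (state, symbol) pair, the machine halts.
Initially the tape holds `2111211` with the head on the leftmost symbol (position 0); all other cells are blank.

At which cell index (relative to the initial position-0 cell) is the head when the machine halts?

4

A | _[2]111211   read 2 → write 1, move -1, go to D
D | [_]1111211   read _ → write _, move +1, go to E
E | _[1]111211   read 1 → write _, move +1, go to B
B | __[1]11211   read 1 → write 1, move -1, go to E
E | _[_]111211   read _ → write 1, move -1, go to B
B | [_]1111211   read _ → write 2, move +1, go to C
C | 2[1]111211   read 1 → write 2, move +1, go to C
C | 22[1]11211   read 1 → write 2, move +1, go to C
C | 222[1]1211   read 1 → write 2, move +1, go to C
C | 2222[1]211   read 1 → write 2, move +1, go to C
C | 22222[2]11   read 2 → write _, move -1, go to B
B | 2222[2]_11   read 2 → write 1, move +1, go to C
C | 22221[_]11
At halt the head is at cell 4.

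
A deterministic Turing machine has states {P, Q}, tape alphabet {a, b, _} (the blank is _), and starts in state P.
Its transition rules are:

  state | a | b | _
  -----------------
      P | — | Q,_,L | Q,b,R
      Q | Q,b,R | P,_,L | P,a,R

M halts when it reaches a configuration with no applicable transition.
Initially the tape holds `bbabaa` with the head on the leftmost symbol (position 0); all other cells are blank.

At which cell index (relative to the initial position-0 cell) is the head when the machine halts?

0

P | _[b]babaa   read b → write _, move L, go to Q
Q | [_]_babaa   read _ → write a, move R, go to P
P | a[_]babaa   read _ → write b, move R, go to Q
Q | ab[b]abaa   read b → write _, move L, go to P
P | a[b]_abaa   read b → write _, move L, go to Q
Q | [a]__abaa   read a → write b, move R, go to Q
Q | b[_]_abaa   read _ → write a, move R, go to P
P | ba[_]abaa   read _ → write b, move R, go to Q
Q | bab[a]baa   read a → write b, move R, go to Q
Q | babb[b]aa   read b → write _, move L, go to P
P | bab[b]_aa   read b → write _, move L, go to Q
Q | ba[b]__aa   read b → write _, move L, go to P
P | b[a]___aa
At halt the head is at cell 0.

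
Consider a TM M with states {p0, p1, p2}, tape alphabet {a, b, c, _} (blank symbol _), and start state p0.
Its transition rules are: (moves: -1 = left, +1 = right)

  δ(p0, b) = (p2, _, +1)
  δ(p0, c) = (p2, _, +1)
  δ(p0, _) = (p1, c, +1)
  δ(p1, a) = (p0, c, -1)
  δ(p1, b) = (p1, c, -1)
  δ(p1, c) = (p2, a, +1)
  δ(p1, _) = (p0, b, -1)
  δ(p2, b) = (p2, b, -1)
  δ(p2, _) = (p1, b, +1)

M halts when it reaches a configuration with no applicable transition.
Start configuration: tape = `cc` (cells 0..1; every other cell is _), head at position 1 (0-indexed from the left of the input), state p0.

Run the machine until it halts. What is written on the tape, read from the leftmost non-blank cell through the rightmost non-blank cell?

p0 | __c[c]__   read c → write _, move +1, go to p2
p2 | __c_[_]_   read _ → write b, move +1, go to p1
p1 | __c_b[_]   read _ → write b, move -1, go to p0
p0 | __c_[b]b   read b → write _, move +1, go to p2
p2 | __c__[b]   read b → write b, move -1, go to p2
p2 | __c_[_]b   read _ → write b, move +1, go to p1
p1 | __c_b[b]   read b → write c, move -1, go to p1
p1 | __c_[b]c   read b → write c, move -1, go to p1
p1 | __c[_]cc   read _ → write b, move -1, go to p0
p0 | __[c]bcc   read c → write _, move +1, go to p2
p2 | ___[b]cc   read b → write b, move -1, go to p2
p2 | __[_]bcc   read _ → write b, move +1, go to p1
p1 | __b[b]cc   read b → write c, move -1, go to p1
p1 | __[b]ccc   read b → write c, move -1, go to p1
p1 | _[_]cccc   read _ → write b, move -1, go to p0
p0 | [_]bcccc   read _ → write c, move +1, go to p1
p1 | c[b]cccc   read b → write c, move -1, go to p1
p1 | [c]ccccc   read c → write a, move +1, go to p2
p2 | a[c]cccc
The non-blank tape span at halt is accccc.

accccc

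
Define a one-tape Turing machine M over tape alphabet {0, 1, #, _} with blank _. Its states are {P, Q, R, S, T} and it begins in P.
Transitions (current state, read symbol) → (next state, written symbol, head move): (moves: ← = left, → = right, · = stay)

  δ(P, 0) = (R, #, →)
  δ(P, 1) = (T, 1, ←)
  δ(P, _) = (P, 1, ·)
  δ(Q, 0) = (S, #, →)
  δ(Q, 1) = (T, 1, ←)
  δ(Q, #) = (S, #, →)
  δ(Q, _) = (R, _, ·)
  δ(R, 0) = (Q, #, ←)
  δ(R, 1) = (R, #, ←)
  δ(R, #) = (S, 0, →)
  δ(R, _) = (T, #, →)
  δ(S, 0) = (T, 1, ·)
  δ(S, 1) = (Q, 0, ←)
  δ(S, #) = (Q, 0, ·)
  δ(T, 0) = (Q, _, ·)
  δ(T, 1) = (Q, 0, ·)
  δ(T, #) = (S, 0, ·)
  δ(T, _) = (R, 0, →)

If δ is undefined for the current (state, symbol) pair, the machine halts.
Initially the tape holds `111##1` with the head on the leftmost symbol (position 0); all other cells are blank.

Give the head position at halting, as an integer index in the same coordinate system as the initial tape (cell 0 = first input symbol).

state=P head=0 tape=__[1]11##1_   (P,1)→(T,1,←)
state=T head=-1 tape=_[_]111##1_   (T,_)→(R,0,→)
state=R head=0 tape=_0[1]11##1_   (R,1)→(R,#,←)
state=R head=-1 tape=_[0]#11##1_   (R,0)→(Q,#,←)
state=Q head=-2 tape=[_]##11##1_   (Q,_)→(R,_,·)
state=R head=-2 tape=[_]##11##1_   (R,_)→(T,#,→)
state=T head=-1 tape=#[#]#11##1_   (T,#)→(S,0,·)
state=S head=-1 tape=#[0]#11##1_   (S,0)→(T,1,·)
state=T head=-1 tape=#[1]#11##1_   (T,1)→(Q,0,·)
state=Q head=-1 tape=#[0]#11##1_   (Q,0)→(S,#,→)
state=S head=0 tape=##[#]11##1_   (S,#)→(Q,0,·)
state=Q head=0 tape=##[0]11##1_   (Q,0)→(S,#,→)
state=S head=1 tape=###[1]1##1_   (S,1)→(Q,0,←)
state=Q head=0 tape=##[#]01##1_   (Q,#)→(S,#,→)
state=S head=1 tape=###[0]1##1_   (S,0)→(T,1,·)
state=T head=1 tape=###[1]1##1_   (T,1)→(Q,0,·)
state=Q head=1 tape=###[0]1##1_   (Q,0)→(S,#,→)
state=S head=2 tape=####[1]##1_   (S,1)→(Q,0,←)
state=Q head=1 tape=###[#]0##1_   (Q,#)→(S,#,→)
state=S head=2 tape=####[0]##1_   (S,0)→(T,1,·)
state=T head=2 tape=####[1]##1_   (T,1)→(Q,0,·)
state=Q head=2 tape=####[0]##1_   (Q,0)→(S,#,→)
state=S head=3 tape=#####[#]#1_   (S,#)→(Q,0,·)
state=Q head=3 tape=#####[0]#1_   (Q,0)→(S,#,→)
state=S head=4 tape=######[#]1_   (S,#)→(Q,0,·)
state=Q head=4 tape=######[0]1_   (Q,0)→(S,#,→)
state=S head=5 tape=#######[1]_   (S,1)→(Q,0,←)
state=Q head=4 tape=######[#]0_   (Q,#)→(S,#,→)
state=S head=5 tape=#######[0]_   (S,0)→(T,1,·)
state=T head=5 tape=#######[1]_   (T,1)→(Q,0,·)
state=Q head=5 tape=#######[0]_   (Q,0)→(S,#,→)
state=S head=6 tape=########[_]
At halt the head is at cell 6.

6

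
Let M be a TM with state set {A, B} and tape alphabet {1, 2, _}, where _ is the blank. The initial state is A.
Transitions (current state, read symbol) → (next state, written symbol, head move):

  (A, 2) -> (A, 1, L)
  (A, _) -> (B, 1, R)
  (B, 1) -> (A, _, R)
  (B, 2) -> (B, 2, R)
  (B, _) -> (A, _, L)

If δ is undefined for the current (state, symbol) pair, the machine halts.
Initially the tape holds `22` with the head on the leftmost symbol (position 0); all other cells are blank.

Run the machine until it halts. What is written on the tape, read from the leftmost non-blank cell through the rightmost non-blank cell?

state=A head=0 tape=_[2]2__   (A,2)→(A,1,L)
state=A head=-1 tape=[_]12__   (A,_)→(B,1,R)
state=B head=0 tape=1[1]2__   (B,1)→(A,_,R)
state=A head=1 tape=1_[2]__   (A,2)→(A,1,L)
state=A head=0 tape=1[_]1__   (A,_)→(B,1,R)
state=B head=1 tape=11[1]__   (B,1)→(A,_,R)
state=A head=2 tape=11_[_]_   (A,_)→(B,1,R)
state=B head=3 tape=11_1[_]   (B,_)→(A,_,L)
state=A head=2 tape=11_[1]_
The non-blank tape span at halt is 11_1.

11_1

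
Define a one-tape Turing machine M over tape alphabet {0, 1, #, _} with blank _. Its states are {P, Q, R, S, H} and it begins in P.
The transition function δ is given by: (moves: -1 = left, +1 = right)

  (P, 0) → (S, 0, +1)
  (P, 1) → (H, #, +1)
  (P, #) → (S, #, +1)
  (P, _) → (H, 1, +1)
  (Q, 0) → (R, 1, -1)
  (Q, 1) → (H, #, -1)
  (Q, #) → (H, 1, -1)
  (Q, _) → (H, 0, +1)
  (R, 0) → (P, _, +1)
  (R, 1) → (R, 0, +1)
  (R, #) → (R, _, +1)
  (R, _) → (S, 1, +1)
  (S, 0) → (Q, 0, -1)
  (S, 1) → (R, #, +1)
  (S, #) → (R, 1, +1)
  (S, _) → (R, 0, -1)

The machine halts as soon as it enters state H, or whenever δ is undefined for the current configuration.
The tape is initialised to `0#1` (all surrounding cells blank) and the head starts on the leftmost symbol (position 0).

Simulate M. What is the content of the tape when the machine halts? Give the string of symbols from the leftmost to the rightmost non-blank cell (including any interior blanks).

0100_1

state=P head=0 tape=[0]#1____   (P,0)→(S,0,+1)
state=S head=1 tape=0[#]1____   (S,#)→(R,1,+1)
state=R head=2 tape=01[1]____   (R,1)→(R,0,+1)
state=R head=3 tape=010[_]___   (R,_)→(S,1,+1)
state=S head=4 tape=0101[_]__   (S,_)→(R,0,-1)
state=R head=3 tape=010[1]0__   (R,1)→(R,0,+1)
state=R head=4 tape=0100[0]__   (R,0)→(P,_,+1)
state=P head=5 tape=0100_[_]_   (P,_)→(H,1,+1)
state=H head=6 tape=0100_1[_]
The non-blank tape span at halt is 0100_1.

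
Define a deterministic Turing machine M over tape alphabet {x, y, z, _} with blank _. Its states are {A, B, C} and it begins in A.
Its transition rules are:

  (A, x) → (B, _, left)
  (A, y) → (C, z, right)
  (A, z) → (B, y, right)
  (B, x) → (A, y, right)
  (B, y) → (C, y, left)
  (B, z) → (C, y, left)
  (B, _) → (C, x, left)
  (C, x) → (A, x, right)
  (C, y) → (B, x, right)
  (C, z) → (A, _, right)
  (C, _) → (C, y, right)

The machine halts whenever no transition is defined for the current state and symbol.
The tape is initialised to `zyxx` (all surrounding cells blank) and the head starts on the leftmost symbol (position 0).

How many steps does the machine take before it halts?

A | [z]yxx   read z → write y, move right, go to B
B | y[y]xx   read y → write y, move left, go to C
C | [y]yxx   read y → write x, move right, go to B
B | x[y]xx   read y → write y, move left, go to C
C | [x]yxx   read x → write x, move right, go to A
A | x[y]xx   read y → write z, move right, go to C
C | xz[x]x   read x → write x, move right, go to A
A | xzx[x]   read x → write _, move left, go to B
B | xz[x]_   read x → write y, move right, go to A
A | xzy[_]
M halts after 9 transitions.

9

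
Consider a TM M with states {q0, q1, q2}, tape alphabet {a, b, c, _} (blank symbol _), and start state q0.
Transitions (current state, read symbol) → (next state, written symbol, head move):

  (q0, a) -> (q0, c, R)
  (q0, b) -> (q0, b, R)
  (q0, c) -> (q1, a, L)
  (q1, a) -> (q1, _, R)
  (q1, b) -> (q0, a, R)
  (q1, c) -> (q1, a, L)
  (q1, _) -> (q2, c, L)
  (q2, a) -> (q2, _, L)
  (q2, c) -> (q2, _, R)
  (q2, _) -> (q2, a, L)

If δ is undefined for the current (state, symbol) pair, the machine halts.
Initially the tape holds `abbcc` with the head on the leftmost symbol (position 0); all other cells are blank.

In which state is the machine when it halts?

q0 | [a]bbcc_   read a → write c, move R, go to q0
q0 | c[b]bcc_   read b → write b, move R, go to q0
q0 | cb[b]cc_   read b → write b, move R, go to q0
q0 | cbb[c]c_   read c → write a, move L, go to q1
q1 | cb[b]ac_   read b → write a, move R, go to q0
q0 | cba[a]c_   read a → write c, move R, go to q0
q0 | cbac[c]_   read c → write a, move L, go to q1
q1 | cba[c]a_   read c → write a, move L, go to q1
q1 | cb[a]aa_   read a → write _, move R, go to q1
q1 | cb_[a]a_   read a → write _, move R, go to q1
q1 | cb__[a]_   read a → write _, move R, go to q1
q1 | cb___[_]   read _ → write c, move L, go to q2
q2 | cb__[_]c   read _ → write a, move L, go to q2
q2 | cb_[_]ac   read _ → write a, move L, go to q2
q2 | cb[_]aac   read _ → write a, move L, go to q2
q2 | c[b]aaac
No transition is defined for (q2, b); M halts in state q2.

q2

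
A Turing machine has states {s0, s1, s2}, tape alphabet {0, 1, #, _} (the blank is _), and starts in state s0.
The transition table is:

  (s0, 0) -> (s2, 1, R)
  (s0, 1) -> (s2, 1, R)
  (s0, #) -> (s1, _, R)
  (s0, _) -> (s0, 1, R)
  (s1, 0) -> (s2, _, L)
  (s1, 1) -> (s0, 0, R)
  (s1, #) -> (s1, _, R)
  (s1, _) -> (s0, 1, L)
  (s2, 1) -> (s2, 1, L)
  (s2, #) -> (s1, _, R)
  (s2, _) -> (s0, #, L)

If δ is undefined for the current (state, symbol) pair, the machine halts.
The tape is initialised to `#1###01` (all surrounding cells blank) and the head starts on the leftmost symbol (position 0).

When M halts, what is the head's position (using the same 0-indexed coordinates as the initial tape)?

3

s0 | [#]1###01   read # → write _, move R, go to s1
s1 | _[1]###01   read 1 → write 0, move R, go to s0
s0 | _0[#]##01   read # → write _, move R, go to s1
s1 | _0_[#]#01   read # → write _, move R, go to s1
s1 | _0__[#]01   read # → write _, move R, go to s1
s1 | _0___[0]1   read 0 → write _, move L, go to s2
s2 | _0__[_]_1   read _ → write #, move L, go to s0
s0 | _0_[_]#_1   read _ → write 1, move R, go to s0
s0 | _0_1[#]_1   read # → write _, move R, go to s1
s1 | _0_1_[_]1   read _ → write 1, move L, go to s0
s0 | _0_1[_]11   read _ → write 1, move R, go to s0
s0 | _0_11[1]1   read 1 → write 1, move R, go to s2
s2 | _0_111[1]   read 1 → write 1, move L, go to s2
s2 | _0_11[1]1   read 1 → write 1, move L, go to s2
s2 | _0_1[1]11   read 1 → write 1, move L, go to s2
s2 | _0_[1]111   read 1 → write 1, move L, go to s2
s2 | _0[_]1111   read _ → write #, move L, go to s0
s0 | _[0]#1111   read 0 → write 1, move R, go to s2
s2 | _1[#]1111   read # → write _, move R, go to s1
s1 | _1_[1]111   read 1 → write 0, move R, go to s0
s0 | _1_0[1]11   read 1 → write 1, move R, go to s2
s2 | _1_01[1]1   read 1 → write 1, move L, go to s2
s2 | _1_0[1]11   read 1 → write 1, move L, go to s2
s2 | _1_[0]111
At halt the head is at cell 3.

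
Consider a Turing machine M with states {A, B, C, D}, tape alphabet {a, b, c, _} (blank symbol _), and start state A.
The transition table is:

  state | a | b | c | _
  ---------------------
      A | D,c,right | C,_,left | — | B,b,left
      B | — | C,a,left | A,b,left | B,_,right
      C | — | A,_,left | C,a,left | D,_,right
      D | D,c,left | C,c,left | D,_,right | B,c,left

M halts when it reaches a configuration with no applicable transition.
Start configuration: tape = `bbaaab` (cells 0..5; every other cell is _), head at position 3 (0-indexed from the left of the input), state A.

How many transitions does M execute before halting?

state=A head=3 tape=bba[a]ab_   (A,a)→(D,c,right)
state=D head=4 tape=bbac[a]b_   (D,a)→(D,c,left)
state=D head=3 tape=bba[c]cb_   (D,c)→(D,_,right)
state=D head=4 tape=bba_[c]b_   (D,c)→(D,_,right)
state=D head=5 tape=bba__[b]_   (D,b)→(C,c,left)
state=C head=4 tape=bba_[_]c_   (C,_)→(D,_,right)
state=D head=5 tape=bba__[c]_   (D,c)→(D,_,right)
state=D head=6 tape=bba___[_]   (D,_)→(B,c,left)
state=B head=5 tape=bba__[_]c   (B,_)→(B,_,right)
state=B head=6 tape=bba___[c]   (B,c)→(A,b,left)
state=A head=5 tape=bba__[_]b   (A,_)→(B,b,left)
state=B head=4 tape=bba_[_]bb   (B,_)→(B,_,right)
state=B head=5 tape=bba__[b]b   (B,b)→(C,a,left)
state=C head=4 tape=bba_[_]ab   (C,_)→(D,_,right)
state=D head=5 tape=bba__[a]b   (D,a)→(D,c,left)
state=D head=4 tape=bba_[_]cb   (D,_)→(B,c,left)
state=B head=3 tape=bba[_]ccb   (B,_)→(B,_,right)
state=B head=4 tape=bba_[c]cb   (B,c)→(A,b,left)
state=A head=3 tape=bba[_]bcb   (A,_)→(B,b,left)
state=B head=2 tape=bb[a]bbcb
M halts after 19 transitions.

19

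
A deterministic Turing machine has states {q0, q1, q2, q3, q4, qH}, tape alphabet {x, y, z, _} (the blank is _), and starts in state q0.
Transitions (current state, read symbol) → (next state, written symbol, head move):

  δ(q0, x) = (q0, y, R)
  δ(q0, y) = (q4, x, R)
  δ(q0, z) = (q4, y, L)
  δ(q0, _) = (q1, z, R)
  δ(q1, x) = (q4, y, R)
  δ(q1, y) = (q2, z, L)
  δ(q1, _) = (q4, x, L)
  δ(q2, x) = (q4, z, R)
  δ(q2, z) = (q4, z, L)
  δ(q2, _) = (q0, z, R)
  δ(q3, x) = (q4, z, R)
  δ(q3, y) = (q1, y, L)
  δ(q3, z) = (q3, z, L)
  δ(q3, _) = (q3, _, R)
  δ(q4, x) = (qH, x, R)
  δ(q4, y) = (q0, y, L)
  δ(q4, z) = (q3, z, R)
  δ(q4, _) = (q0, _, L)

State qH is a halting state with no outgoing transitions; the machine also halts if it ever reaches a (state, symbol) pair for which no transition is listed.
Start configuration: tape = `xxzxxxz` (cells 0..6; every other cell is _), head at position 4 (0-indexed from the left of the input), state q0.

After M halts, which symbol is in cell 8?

y

state=q0 head=4 tape=xxzx[x]xz___   (q0,x)→(q0,y,R)
state=q0 head=5 tape=xxzxy[x]z___   (q0,x)→(q0,y,R)
state=q0 head=6 tape=xxzxyy[z]___   (q0,z)→(q4,y,L)
state=q4 head=5 tape=xxzxy[y]y___   (q4,y)→(q0,y,L)
state=q0 head=4 tape=xxzx[y]yy___   (q0,y)→(q4,x,R)
state=q4 head=5 tape=xxzxx[y]y___   (q4,y)→(q0,y,L)
state=q0 head=4 tape=xxzx[x]yy___   (q0,x)→(q0,y,R)
state=q0 head=5 tape=xxzxy[y]y___   (q0,y)→(q4,x,R)
state=q4 head=6 tape=xxzxyx[y]___   (q4,y)→(q0,y,L)
state=q0 head=5 tape=xxzxy[x]y___   (q0,x)→(q0,y,R)
state=q0 head=6 tape=xxzxyy[y]___   (q0,y)→(q4,x,R)
state=q4 head=7 tape=xxzxyyx[_]__   (q4,_)→(q0,_,L)
state=q0 head=6 tape=xxzxyy[x]___   (q0,x)→(q0,y,R)
state=q0 head=7 tape=xxzxyyy[_]__   (q0,_)→(q1,z,R)
state=q1 head=8 tape=xxzxyyyz[_]_   (q1,_)→(q4,x,L)
state=q4 head=7 tape=xxzxyyy[z]x_   (q4,z)→(q3,z,R)
state=q3 head=8 tape=xxzxyyyz[x]_   (q3,x)→(q4,z,R)
state=q4 head=9 tape=xxzxyyyzz[_]   (q4,_)→(q0,_,L)
state=q0 head=8 tape=xxzxyyyz[z]_   (q0,z)→(q4,y,L)
state=q4 head=7 tape=xxzxyyy[z]y_   (q4,z)→(q3,z,R)
state=q3 head=8 tape=xxzxyyyz[y]_   (q3,y)→(q1,y,L)
state=q1 head=7 tape=xxzxyyy[z]y_
Cell 8 holds y when M halts.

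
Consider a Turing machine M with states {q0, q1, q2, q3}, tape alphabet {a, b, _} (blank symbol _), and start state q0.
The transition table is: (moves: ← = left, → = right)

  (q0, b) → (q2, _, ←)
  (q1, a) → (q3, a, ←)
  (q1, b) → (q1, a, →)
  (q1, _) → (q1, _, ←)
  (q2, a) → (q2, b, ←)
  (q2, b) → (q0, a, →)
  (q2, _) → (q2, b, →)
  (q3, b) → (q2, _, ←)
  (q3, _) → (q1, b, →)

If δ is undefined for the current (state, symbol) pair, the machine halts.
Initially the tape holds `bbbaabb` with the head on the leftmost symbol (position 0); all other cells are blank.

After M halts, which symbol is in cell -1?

a

state=q0 head=0 tape=__[b]bbaabb   (q0,b)→(q2,_,←)
state=q2 head=-1 tape=_[_]_bbaabb   (q2,_)→(q2,b,→)
state=q2 head=0 tape=_b[_]bbaabb   (q2,_)→(q2,b,→)
state=q2 head=1 tape=_bb[b]baabb   (q2,b)→(q0,a,→)
state=q0 head=2 tape=_bba[b]aabb   (q0,b)→(q2,_,←)
state=q2 head=1 tape=_bb[a]_aabb   (q2,a)→(q2,b,←)
state=q2 head=0 tape=_b[b]b_aabb   (q2,b)→(q0,a,→)
state=q0 head=1 tape=_ba[b]_aabb   (q0,b)→(q2,_,←)
state=q2 head=0 tape=_b[a]__aabb   (q2,a)→(q2,b,←)
state=q2 head=-1 tape=_[b]b__aabb   (q2,b)→(q0,a,→)
state=q0 head=0 tape=_a[b]__aabb   (q0,b)→(q2,_,←)
state=q2 head=-1 tape=_[a]___aabb   (q2,a)→(q2,b,←)
state=q2 head=-2 tape=[_]b___aabb   (q2,_)→(q2,b,→)
state=q2 head=-1 tape=b[b]___aabb   (q2,b)→(q0,a,→)
state=q0 head=0 tape=ba[_]__aabb
Cell -1 holds a when M halts.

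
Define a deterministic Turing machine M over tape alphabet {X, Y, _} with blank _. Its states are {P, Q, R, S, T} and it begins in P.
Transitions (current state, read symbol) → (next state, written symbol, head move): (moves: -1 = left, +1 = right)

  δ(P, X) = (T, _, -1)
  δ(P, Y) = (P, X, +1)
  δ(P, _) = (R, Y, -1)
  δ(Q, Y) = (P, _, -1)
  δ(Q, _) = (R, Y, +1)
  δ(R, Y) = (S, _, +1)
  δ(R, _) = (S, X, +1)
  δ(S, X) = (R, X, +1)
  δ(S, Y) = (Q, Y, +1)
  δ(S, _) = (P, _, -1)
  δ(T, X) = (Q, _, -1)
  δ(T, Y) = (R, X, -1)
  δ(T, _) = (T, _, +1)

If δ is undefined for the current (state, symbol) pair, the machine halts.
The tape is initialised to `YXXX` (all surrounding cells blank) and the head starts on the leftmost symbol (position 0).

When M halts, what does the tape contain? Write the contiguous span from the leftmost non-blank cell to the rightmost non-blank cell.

X___XX

P | __[Y]XXX   read Y → write X, move +1, go to P
P | __X[X]XX   read X → write _, move -1, go to T
T | __[X]_XX   read X → write _, move -1, go to Q
Q | _[_]__XX   read _ → write Y, move +1, go to R
R | _Y[_]_XX   read _ → write X, move +1, go to S
S | _YX[_]XX   read _ → write _, move -1, go to P
P | _Y[X]_XX   read X → write _, move -1, go to T
T | _[Y]__XX   read Y → write X, move -1, go to R
R | [_]X__XX   read _ → write X, move +1, go to S
S | X[X]__XX   read X → write X, move +1, go to R
R | XX[_]_XX   read _ → write X, move +1, go to S
S | XXX[_]XX   read _ → write _, move -1, go to P
P | XX[X]_XX   read X → write _, move -1, go to T
T | X[X]__XX   read X → write _, move -1, go to Q
Q | [X]___XX
The non-blank tape span at halt is X___XX.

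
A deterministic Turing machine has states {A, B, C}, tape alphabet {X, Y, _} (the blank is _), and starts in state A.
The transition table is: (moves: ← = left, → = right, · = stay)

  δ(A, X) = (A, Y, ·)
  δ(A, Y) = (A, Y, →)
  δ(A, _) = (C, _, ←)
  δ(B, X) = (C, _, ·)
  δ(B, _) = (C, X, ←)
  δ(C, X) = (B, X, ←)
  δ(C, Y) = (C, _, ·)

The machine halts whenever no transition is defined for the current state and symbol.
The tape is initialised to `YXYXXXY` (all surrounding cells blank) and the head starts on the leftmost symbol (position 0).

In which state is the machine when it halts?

C

state=A head=0 tape=[Y]XYXXXY_   (A,Y)→(A,Y,→)
state=A head=1 tape=Y[X]YXXXY_   (A,X)→(A,Y,·)
state=A head=1 tape=Y[Y]YXXXY_   (A,Y)→(A,Y,→)
state=A head=2 tape=YY[Y]XXXY_   (A,Y)→(A,Y,→)
state=A head=3 tape=YYY[X]XXY_   (A,X)→(A,Y,·)
state=A head=3 tape=YYY[Y]XXY_   (A,Y)→(A,Y,→)
state=A head=4 tape=YYYY[X]XY_   (A,X)→(A,Y,·)
state=A head=4 tape=YYYY[Y]XY_   (A,Y)→(A,Y,→)
state=A head=5 tape=YYYYY[X]Y_   (A,X)→(A,Y,·)
state=A head=5 tape=YYYYY[Y]Y_   (A,Y)→(A,Y,→)
state=A head=6 tape=YYYYYY[Y]_   (A,Y)→(A,Y,→)
state=A head=7 tape=YYYYYYY[_]   (A,_)→(C,_,←)
state=C head=6 tape=YYYYYY[Y]_   (C,Y)→(C,_,·)
state=C head=6 tape=YYYYYY[_]_
No transition is defined for (C, _); M halts in state C.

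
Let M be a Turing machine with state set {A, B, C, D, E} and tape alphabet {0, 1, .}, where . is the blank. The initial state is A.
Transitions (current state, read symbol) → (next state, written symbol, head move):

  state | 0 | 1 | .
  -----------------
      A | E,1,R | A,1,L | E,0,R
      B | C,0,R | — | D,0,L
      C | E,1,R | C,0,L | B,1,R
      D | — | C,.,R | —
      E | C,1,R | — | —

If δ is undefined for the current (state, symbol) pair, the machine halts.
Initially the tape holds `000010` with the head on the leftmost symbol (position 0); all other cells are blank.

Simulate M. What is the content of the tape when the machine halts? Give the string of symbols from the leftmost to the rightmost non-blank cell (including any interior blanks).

1011111

state=A head=0 tape=.[0]00010.   (A,0)→(E,1,R)
state=E head=1 tape=.1[0]0010.   (E,0)→(C,1,R)
state=C head=2 tape=.11[0]010.   (C,0)→(E,1,R)
state=E head=3 tape=.111[0]10.   (E,0)→(C,1,R)
state=C head=4 tape=.1111[1]0.   (C,1)→(C,0,L)
state=C head=3 tape=.111[1]00.   (C,1)→(C,0,L)
state=C head=2 tape=.11[1]000.   (C,1)→(C,0,L)
state=C head=1 tape=.1[1]0000.   (C,1)→(C,0,L)
state=C head=0 tape=.[1]00000.   (C,1)→(C,0,L)
state=C head=-1 tape=[.]000000.   (C,.)→(B,1,R)
state=B head=0 tape=1[0]00000.   (B,0)→(C,0,R)
state=C head=1 tape=10[0]0000.   (C,0)→(E,1,R)
state=E head=2 tape=101[0]000.   (E,0)→(C,1,R)
state=C head=3 tape=1011[0]00.   (C,0)→(E,1,R)
state=E head=4 tape=10111[0]0.   (E,0)→(C,1,R)
state=C head=5 tape=101111[0].   (C,0)→(E,1,R)
state=E head=6 tape=1011111[.]
The non-blank tape span at halt is 1011111.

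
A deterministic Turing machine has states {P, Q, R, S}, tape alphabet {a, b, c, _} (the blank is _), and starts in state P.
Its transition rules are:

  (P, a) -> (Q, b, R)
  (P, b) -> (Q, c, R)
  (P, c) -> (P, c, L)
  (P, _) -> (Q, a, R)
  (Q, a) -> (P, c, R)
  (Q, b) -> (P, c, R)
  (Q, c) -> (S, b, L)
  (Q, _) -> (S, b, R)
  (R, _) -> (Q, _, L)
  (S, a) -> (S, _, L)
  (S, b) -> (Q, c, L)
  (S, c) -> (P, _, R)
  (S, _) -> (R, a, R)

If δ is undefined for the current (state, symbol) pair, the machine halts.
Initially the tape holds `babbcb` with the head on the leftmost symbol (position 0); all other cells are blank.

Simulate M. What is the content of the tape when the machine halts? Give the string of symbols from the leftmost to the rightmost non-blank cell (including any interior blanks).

abcbccccb

state=P head=0 tape=___[b]abbcb   (P,b)→(Q,c,R)
state=Q head=1 tape=___c[a]bbcb   (Q,a)→(P,c,R)
state=P head=2 tape=___cc[b]bcb   (P,b)→(Q,c,R)
state=Q head=3 tape=___ccc[b]cb   (Q,b)→(P,c,R)
state=P head=4 tape=___cccc[c]b   (P,c)→(P,c,L)
state=P head=3 tape=___ccc[c]cb   (P,c)→(P,c,L)
state=P head=2 tape=___cc[c]ccb   (P,c)→(P,c,L)
state=P head=1 tape=___c[c]cccb   (P,c)→(P,c,L)
state=P head=0 tape=___[c]ccccb   (P,c)→(P,c,L)
state=P head=-1 tape=__[_]cccccb   (P,_)→(Q,a,R)
state=Q head=0 tape=__a[c]ccccb   (Q,c)→(S,b,L)
state=S head=-1 tape=__[a]bccccb   (S,a)→(S,_,L)
state=S head=-2 tape=_[_]_bccccb   (S,_)→(R,a,R)
state=R head=-1 tape=_a[_]bccccb   (R,_)→(Q,_,L)
state=Q head=-2 tape=_[a]_bccccb   (Q,a)→(P,c,R)
state=P head=-1 tape=_c[_]bccccb   (P,_)→(Q,a,R)
state=Q head=0 tape=_ca[b]ccccb   (Q,b)→(P,c,R)
state=P head=1 tape=_cac[c]cccb   (P,c)→(P,c,L)
state=P head=0 tape=_ca[c]ccccb   (P,c)→(P,c,L)
state=P head=-1 tape=_c[a]cccccb   (P,a)→(Q,b,R)
state=Q head=0 tape=_cb[c]ccccb   (Q,c)→(S,b,L)
state=S head=-1 tape=_c[b]bccccb   (S,b)→(Q,c,L)
state=Q head=-2 tape=_[c]cbccccb   (Q,c)→(S,b,L)
state=S head=-3 tape=[_]bcbccccb   (S,_)→(R,a,R)
state=R head=-2 tape=a[b]cbccccb
The non-blank tape span at halt is abcbccccb.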